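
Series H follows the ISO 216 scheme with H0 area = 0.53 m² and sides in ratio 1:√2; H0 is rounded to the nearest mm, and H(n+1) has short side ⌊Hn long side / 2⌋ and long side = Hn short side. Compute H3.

216 × 306 mm

Let H0's short side be w mm. w · w√2 = 0.53 m² = 530,000 mm², so w ≈ 612.2 mm and w√2 ≈ 865.8 mm → H0 = 612 × 866 mm.
H1: ⌊866/2⌋ × 612 = 433 × 612 mm
H2: ⌊612/2⌋ × 433 = 306 × 433 mm
H3: ⌊433/2⌋ × 306 = 216 × 306 mm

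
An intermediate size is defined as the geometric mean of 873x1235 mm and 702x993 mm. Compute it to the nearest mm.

783 × 1107 mm

Short side: √(873 · 702) = √612846 ≈ 782.8 → 783 mm
Long side: √(1235 · 993) = √1226355 ≈ 1107.4 → 1107 mm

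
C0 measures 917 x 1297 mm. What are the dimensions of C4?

229 × 324 mm

C1: ⌊1297/2⌋ × 917 = 648 × 917 mm
C2: ⌊917/2⌋ × 648 = 458 × 648 mm
C3: ⌊648/2⌋ × 458 = 324 × 458 mm
C4: ⌊458/2⌋ × 324 = 229 × 324 mm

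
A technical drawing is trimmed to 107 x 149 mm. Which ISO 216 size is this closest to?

Aspect ratio 149/107 ≈ 1.393 (ISO target is √2 ≈ 1.414).
In the A-series (A0 area = 1 m²): A6 = 105 × 148 mm.
Off by 3 mm total — nearest standard size.

A6 (105 × 148 mm)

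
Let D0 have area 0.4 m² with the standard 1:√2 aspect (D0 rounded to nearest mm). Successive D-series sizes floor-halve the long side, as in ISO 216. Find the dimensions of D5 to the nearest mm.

94 × 133 mm

Let D0's short side be w mm. w · w√2 = 0.4 m² = 400,000 mm², so w ≈ 531.8 mm and w√2 ≈ 752.1 mm → D0 = 532 × 752 mm.
D1: ⌊752/2⌋ × 532 = 376 × 532 mm
D2: ⌊532/2⌋ × 376 = 266 × 376 mm
D3: ⌊376/2⌋ × 266 = 188 × 266 mm
D4: ⌊266/2⌋ × 188 = 133 × 188 mm
D5: ⌊188/2⌋ × 133 = 94 × 133 mm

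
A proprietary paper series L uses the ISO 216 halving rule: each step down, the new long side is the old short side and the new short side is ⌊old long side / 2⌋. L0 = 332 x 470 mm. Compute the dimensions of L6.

L1: ⌊470/2⌋ × 332 = 235 × 332 mm
L2: ⌊332/2⌋ × 235 = 166 × 235 mm
L3: ⌊235/2⌋ × 166 = 117 × 166 mm
L4: ⌊166/2⌋ × 117 = 83 × 117 mm
L5: ⌊117/2⌋ × 83 = 58 × 83 mm
L6: ⌊83/2⌋ × 58 = 41 × 58 mm

41 × 58 mm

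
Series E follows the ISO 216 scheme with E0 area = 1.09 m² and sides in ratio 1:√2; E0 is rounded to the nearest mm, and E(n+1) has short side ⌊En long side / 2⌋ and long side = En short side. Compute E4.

219 × 310 mm

Let E0's short side be w mm. w · w√2 = 1.09 m² = 1,090,000 mm², so w ≈ 877.9 mm and w√2 ≈ 1241.6 mm → E0 = 878 × 1242 mm.
E1: ⌊1242/2⌋ × 878 = 621 × 878 mm
E2: ⌊878/2⌋ × 621 = 439 × 621 mm
E3: ⌊621/2⌋ × 439 = 310 × 439 mm
E4: ⌊439/2⌋ × 310 = 219 × 310 mm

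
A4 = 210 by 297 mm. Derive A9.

A5: ⌊297/2⌋ × 210 = 148 × 210 mm
A6: ⌊210/2⌋ × 148 = 105 × 148 mm
A7: ⌊148/2⌋ × 105 = 74 × 105 mm
A8: ⌊105/2⌋ × 74 = 52 × 74 mm
A9: ⌊74/2⌋ × 52 = 37 × 52 mm

37 × 52 mm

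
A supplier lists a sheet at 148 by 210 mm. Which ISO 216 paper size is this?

Aspect ratio 210/148 ≈ 1.419 — close to the ISO √2 ≈ 1.414.
In the A-series (A0 area = 1 m²): A5 = 148 × 210 mm.

A5 (148 × 210 mm)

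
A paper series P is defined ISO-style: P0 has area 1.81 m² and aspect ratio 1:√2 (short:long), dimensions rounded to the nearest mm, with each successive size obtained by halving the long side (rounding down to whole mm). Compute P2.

Let P0's short side be w mm. w · w√2 = 1.81 m² = 1,810,000 mm², so w ≈ 1131.3 mm and w√2 ≈ 1599.9 mm → P0 = 1131 × 1600 mm.
P1: ⌊1600/2⌋ × 1131 = 800 × 1131 mm
P2: ⌊1131/2⌋ × 800 = 565 × 800 mm

565 × 800 mm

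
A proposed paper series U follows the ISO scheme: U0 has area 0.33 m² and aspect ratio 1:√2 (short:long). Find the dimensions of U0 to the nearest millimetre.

483 × 683 mm

Let the short side be w mm. Then w · w√2 = 0.33 m² = 330,000 mm².
w² = 330,000/√2, so w ≈ 483.1 mm; long side = w√2 ≈ 683.1 mm.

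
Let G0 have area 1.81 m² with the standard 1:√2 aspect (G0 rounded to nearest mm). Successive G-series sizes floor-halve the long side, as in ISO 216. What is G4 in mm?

Let G0's short side be w mm. w · w√2 = 1.81 m² = 1,810,000 mm², so w ≈ 1131.3 mm and w√2 ≈ 1599.9 mm → G0 = 1131 × 1600 mm.
G1: ⌊1600/2⌋ × 1131 = 800 × 1131 mm
G2: ⌊1131/2⌋ × 800 = 565 × 800 mm
G3: ⌊800/2⌋ × 565 = 400 × 565 mm
G4: ⌊565/2⌋ × 400 = 282 × 400 mm

282 × 400 mm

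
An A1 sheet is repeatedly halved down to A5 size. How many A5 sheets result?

Each ISO step halves the sheet: 1 × A1 → 2 × A2 → 4 × A3 → 8 × A4 → …
From A1 to A5 is 4 halving steps: 2^4 = 16.

16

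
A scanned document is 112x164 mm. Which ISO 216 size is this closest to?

C6 (114 × 162 mm)

Aspect ratio 164/112 ≈ 1.464 (ISO target is √2 ≈ 1.414).
In the C-series (envelope sizes, between A and B): C6 = 114 × 162 mm.
Off by 4 mm total — nearest standard size.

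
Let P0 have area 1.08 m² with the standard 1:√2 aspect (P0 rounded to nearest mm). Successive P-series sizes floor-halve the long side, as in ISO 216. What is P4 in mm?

Let P0's short side be w mm. w · w√2 = 1.08 m² = 1,080,000 mm², so w ≈ 873.9 mm and w√2 ≈ 1235.9 mm → P0 = 874 × 1236 mm.
P1: ⌊1236/2⌋ × 874 = 618 × 874 mm
P2: ⌊874/2⌋ × 618 = 437 × 618 mm
P3: ⌊618/2⌋ × 437 = 309 × 437 mm
P4: ⌊437/2⌋ × 309 = 218 × 309 mm

218 × 309 mm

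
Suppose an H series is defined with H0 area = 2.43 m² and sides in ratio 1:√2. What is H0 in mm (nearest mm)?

Let the short side be w mm. Then w · w√2 = 2.43 m² = 2,430,000 mm².
w² = 2,430,000/√2, so w ≈ 1310.8 mm; long side = w√2 ≈ 1853.8 mm.

1311 × 1854 mm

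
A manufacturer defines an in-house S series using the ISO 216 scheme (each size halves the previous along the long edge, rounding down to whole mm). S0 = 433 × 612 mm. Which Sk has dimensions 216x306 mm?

S0: 433 × 612 mm
S1: 306 × 433 mm
S2: 216 × 306 mm
S3: 153 × 216 mm
→ matches S2.

S2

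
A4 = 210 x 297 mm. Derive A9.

37 × 52 mm

A5: ⌊297/2⌋ × 210 = 148 × 210 mm
A6: ⌊210/2⌋ × 148 = 105 × 148 mm
A7: ⌊148/2⌋ × 105 = 74 × 105 mm
A8: ⌊105/2⌋ × 74 = 52 × 74 mm
A9: ⌊74/2⌋ × 52 = 37 × 52 mm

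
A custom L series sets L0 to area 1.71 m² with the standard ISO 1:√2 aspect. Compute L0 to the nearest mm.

1100 × 1555 mm

Let the short side be w mm. Then w · w√2 = 1.71 m² = 1,710,000 mm².
w² = 1,710,000/√2, so w ≈ 1099.6 mm; long side = w√2 ≈ 1555.1 mm.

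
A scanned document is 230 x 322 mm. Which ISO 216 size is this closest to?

Aspect ratio 322/230 ≈ 1.400 — close to the ISO √2 ≈ 1.414.
In the C-series (envelope sizes, between A and B): C4 = 229 × 324 mm.
Off by 3 mm total — nearest standard size.

C4 (229 × 324 mm)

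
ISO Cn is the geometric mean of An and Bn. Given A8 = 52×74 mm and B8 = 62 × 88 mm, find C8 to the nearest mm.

57 × 81 mm

Short side: √(52 · 62) = √3224 ≈ 56.8 → 57 mm
Long side: √(74 · 88) = √6512 ≈ 80.7 → 81 mm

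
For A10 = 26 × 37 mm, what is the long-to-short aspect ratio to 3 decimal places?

1.423

37 / 26 = 1.423
ISO 216 targets √2 ≈ 1.414; the +0.009 deviation is from mm rounding.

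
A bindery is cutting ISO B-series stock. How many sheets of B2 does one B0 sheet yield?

4

Each ISO step halves the sheet: 1 × B0 → 2 × B1 → 4 × B2
From B0 to B2 is 2 halving steps: 2^2 = 4.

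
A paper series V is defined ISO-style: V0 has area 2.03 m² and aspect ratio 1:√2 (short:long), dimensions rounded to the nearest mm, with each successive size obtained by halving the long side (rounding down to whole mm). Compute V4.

Let V0's short side be w mm. w · w√2 = 2.03 m² = 2,030,000 mm², so w ≈ 1198.1 mm and w√2 ≈ 1694.4 mm → V0 = 1198 × 1694 mm.
V1: ⌊1694/2⌋ × 1198 = 847 × 1198 mm
V2: ⌊1198/2⌋ × 847 = 599 × 847 mm
V3: ⌊847/2⌋ × 599 = 423 × 599 mm
V4: ⌊599/2⌋ × 423 = 299 × 423 mm

299 × 423 mm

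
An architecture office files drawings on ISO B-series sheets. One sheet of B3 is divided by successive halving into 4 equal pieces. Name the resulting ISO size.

B5

4 = 2^2, so 2 halving steps.
B3 → B4 → … → B5 after 2 steps.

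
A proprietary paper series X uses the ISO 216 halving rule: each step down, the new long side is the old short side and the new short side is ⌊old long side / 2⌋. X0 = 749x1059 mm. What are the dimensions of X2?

374 × 529 mm

X1: ⌊1059/2⌋ × 749 = 529 × 749 mm
X2: ⌊749/2⌋ × 529 = 374 × 529 mm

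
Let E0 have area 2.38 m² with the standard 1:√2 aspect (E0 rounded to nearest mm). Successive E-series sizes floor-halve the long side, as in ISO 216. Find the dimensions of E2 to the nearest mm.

Let E0's short side be w mm. w · w√2 = 2.38 m² = 2,380,000 mm², so w ≈ 1297.3 mm and w√2 ≈ 1834.6 mm → E0 = 1297 × 1835 mm.
E1: ⌊1835/2⌋ × 1297 = 917 × 1297 mm
E2: ⌊1297/2⌋ × 917 = 648 × 917 mm

648 × 917 mm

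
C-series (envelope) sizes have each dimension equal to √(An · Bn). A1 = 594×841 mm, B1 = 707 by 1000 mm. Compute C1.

Short side: √(594 · 707) = √419958 ≈ 648.0 → 648 mm
Long side: √(841 · 1000) = √841000 ≈ 917.1 → 917 mm

648 × 917 mm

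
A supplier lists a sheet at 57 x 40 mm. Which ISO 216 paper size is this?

Aspect ratio 57/40 ≈ 1.425 — close to the ISO √2 ≈ 1.414.
In the C-series (envelope sizes, between A and B): C9 = 40 × 57 mm.

C9 (40 × 57 mm)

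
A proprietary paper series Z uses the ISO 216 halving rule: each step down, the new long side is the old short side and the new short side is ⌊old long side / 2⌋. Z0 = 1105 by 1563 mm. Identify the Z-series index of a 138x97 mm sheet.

Z0: 1105 × 1563 mm
Z1: 781 × 1105 mm
Z2: 552 × 781 mm
Z3: 390 × 552 mm
Z4: 276 × 390 mm
Z5: 195 × 276 mm
Z6: 138 × 195 mm
Z7: 97 × 138 mm
Z8: 69 × 97 mm
→ matches Z7.

Z7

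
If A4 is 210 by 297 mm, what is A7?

A5: ⌊297/2⌋ × 210 = 148 × 210 mm
A6: ⌊210/2⌋ × 148 = 105 × 148 mm
A7: ⌊148/2⌋ × 105 = 74 × 105 mm

74 × 105 mm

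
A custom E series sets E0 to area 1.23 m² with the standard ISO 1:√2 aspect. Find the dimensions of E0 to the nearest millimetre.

Let the short side be w mm. Then w · w√2 = 1.23 m² = 1,230,000 mm².
w² = 1,230,000/√2, so w ≈ 932.6 mm; long side = w√2 ≈ 1318.9 mm.

933 × 1319 mm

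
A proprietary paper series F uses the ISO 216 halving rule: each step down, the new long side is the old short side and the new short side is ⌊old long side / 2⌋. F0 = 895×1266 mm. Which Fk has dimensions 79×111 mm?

F7

F0: 895 × 1266 mm
F1: 633 × 895 mm
F2: 447 × 633 mm
F3: 316 × 447 mm
F4: 223 × 316 mm
F5: 158 × 223 mm
F6: 111 × 158 mm
F7: 79 × 111 mm
F8: 55 × 79 mm
→ matches F7.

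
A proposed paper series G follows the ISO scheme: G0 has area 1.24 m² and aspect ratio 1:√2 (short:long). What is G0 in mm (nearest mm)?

Let the short side be w mm. Then w · w√2 = 1.24 m² = 1,240,000 mm².
w² = 1,240,000/√2, so w ≈ 936.4 mm; long side = w√2 ≈ 1324.2 mm.

936 × 1324 mm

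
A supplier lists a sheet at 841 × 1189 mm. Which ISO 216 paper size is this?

A0 (841 × 1189 mm)

Aspect ratio 1189/841 ≈ 1.414 — close to the ISO √2 ≈ 1.414.
In the A-series (A0 area = 1 m²): A0 = 841 × 1189 mm.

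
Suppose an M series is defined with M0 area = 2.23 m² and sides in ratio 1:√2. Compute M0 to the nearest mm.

1256 × 1776 mm

Let the short side be w mm. Then w · w√2 = 2.23 m² = 2,230,000 mm².
w² = 2,230,000/√2, so w ≈ 1255.7 mm; long side = w√2 ≈ 1775.9 mm.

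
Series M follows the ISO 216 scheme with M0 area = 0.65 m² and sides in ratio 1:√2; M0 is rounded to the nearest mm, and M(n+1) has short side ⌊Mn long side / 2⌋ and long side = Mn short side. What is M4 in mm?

Let M0's short side be w mm. w · w√2 = 0.65 m² = 650,000 mm², so w ≈ 678.0 mm and w√2 ≈ 958.8 mm → M0 = 678 × 959 mm.
M1: ⌊959/2⌋ × 678 = 479 × 678 mm
M2: ⌊678/2⌋ × 479 = 339 × 479 mm
M3: ⌊479/2⌋ × 339 = 239 × 339 mm
M4: ⌊339/2⌋ × 239 = 169 × 239 mm

169 × 239 mm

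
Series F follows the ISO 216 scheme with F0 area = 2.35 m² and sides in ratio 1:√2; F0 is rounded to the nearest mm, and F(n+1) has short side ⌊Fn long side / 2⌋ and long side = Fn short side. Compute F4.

322 × 455 mm

Let F0's short side be w mm. w · w√2 = 2.35 m² = 2,350,000 mm², so w ≈ 1289.1 mm and w√2 ≈ 1823.0 mm → F0 = 1289 × 1823 mm.
F1: ⌊1823/2⌋ × 1289 = 911 × 1289 mm
F2: ⌊1289/2⌋ × 911 = 644 × 911 mm
F3: ⌊911/2⌋ × 644 = 455 × 644 mm
F4: ⌊644/2⌋ × 455 = 322 × 455 mm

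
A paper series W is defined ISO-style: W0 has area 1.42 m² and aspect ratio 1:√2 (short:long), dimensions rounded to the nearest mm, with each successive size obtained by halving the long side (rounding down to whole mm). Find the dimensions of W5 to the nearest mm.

177 × 250 mm

Let W0's short side be w mm. w · w√2 = 1.42 m² = 1,420,000 mm², so w ≈ 1002.0 mm and w√2 ≈ 1417.1 mm → W0 = 1002 × 1417 mm.
W1: ⌊1417/2⌋ × 1002 = 708 × 1002 mm
W2: ⌊1002/2⌋ × 708 = 501 × 708 mm
W3: ⌊708/2⌋ × 501 = 354 × 501 mm
W4: ⌊501/2⌋ × 354 = 250 × 354 mm
W5: ⌊354/2⌋ × 250 = 177 × 250 mm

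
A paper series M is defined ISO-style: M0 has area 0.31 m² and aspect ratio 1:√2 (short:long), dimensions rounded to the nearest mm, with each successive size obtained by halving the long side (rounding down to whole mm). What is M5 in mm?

82 × 117 mm

Let M0's short side be w mm. w · w√2 = 0.31 m² = 310,000 mm², so w ≈ 468.2 mm and w√2 ≈ 662.1 mm → M0 = 468 × 662 mm.
M1: ⌊662/2⌋ × 468 = 331 × 468 mm
M2: ⌊468/2⌋ × 331 = 234 × 331 mm
M3: ⌊331/2⌋ × 234 = 165 × 234 mm
M4: ⌊234/2⌋ × 165 = 117 × 165 mm
M5: ⌊165/2⌋ × 117 = 82 × 117 mm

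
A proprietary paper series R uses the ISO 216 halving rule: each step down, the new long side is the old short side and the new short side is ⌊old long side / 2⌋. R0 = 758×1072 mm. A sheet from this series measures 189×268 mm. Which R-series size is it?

R0: 758 × 1072 mm
R1: 536 × 758 mm
R2: 379 × 536 mm
R3: 268 × 379 mm
R4: 189 × 268 mm
R5: 134 × 189 mm
→ matches R4.

R4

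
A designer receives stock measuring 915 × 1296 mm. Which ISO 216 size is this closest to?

Aspect ratio 1296/915 ≈ 1.416 — close to the ISO √2 ≈ 1.414.
In the C-series (envelope sizes, between A and B): C0 = 917 × 1297 mm.
Off by 3 mm total — nearest standard size.

C0 (917 × 1297 mm)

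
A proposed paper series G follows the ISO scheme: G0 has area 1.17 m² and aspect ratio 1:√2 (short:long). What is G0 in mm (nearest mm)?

Let the short side be w mm. Then w · w√2 = 1.17 m² = 1,170,000 mm².
w² = 1,170,000/√2, so w ≈ 909.6 mm; long side = w√2 ≈ 1286.3 mm.

910 × 1286 mm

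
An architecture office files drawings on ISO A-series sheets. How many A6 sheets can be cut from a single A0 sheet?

64

A0 = 841 × 1189 mm; A6 = 105 × 148 mm.
Each halving step doubles the count; 6 steps from A0 to A6.
2^6 = 64.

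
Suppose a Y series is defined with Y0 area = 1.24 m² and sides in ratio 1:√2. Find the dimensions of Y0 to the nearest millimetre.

936 × 1324 mm

Let the short side be w mm. Then w · w√2 = 1.24 m² = 1,240,000 mm².
w² = 1,240,000/√2, so w ≈ 936.4 mm; long side = w√2 ≈ 1324.2 mm.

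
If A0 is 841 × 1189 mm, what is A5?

A1: ⌊1189/2⌋ × 841 = 594 × 841 mm
A2: ⌊841/2⌋ × 594 = 420 × 594 mm
A3: ⌊594/2⌋ × 420 = 297 × 420 mm
A4: ⌊420/2⌋ × 297 = 210 × 297 mm
A5: ⌊297/2⌋ × 210 = 148 × 210 mm

148 × 210 mm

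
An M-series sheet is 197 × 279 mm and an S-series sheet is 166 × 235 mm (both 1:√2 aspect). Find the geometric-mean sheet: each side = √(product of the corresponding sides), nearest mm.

181 × 256 mm

Short side: √(197 · 166) = √32702 ≈ 180.8 → 181 mm
Long side: √(279 · 235) = √65565 ≈ 256.1 → 256 mm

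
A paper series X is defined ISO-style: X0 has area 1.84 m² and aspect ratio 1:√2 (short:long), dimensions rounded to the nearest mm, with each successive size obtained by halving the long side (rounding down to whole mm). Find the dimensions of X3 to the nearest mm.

403 × 570 mm

Let X0's short side be w mm. w · w√2 = 1.84 m² = 1,840,000 mm², so w ≈ 1140.6 mm and w√2 ≈ 1613.1 mm → X0 = 1141 × 1613 mm.
X1: ⌊1613/2⌋ × 1141 = 806 × 1141 mm
X2: ⌊1141/2⌋ × 806 = 570 × 806 mm
X3: ⌊806/2⌋ × 570 = 403 × 570 mm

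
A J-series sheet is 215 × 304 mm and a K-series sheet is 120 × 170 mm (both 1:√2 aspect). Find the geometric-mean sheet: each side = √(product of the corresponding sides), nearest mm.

Short side: √(215 · 120) = √25800 ≈ 160.6 → 161 mm
Long side: √(304 · 170) = √51680 ≈ 227.3 → 227 mm

161 × 227 mm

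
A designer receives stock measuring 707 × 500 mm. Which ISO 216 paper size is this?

B2 (500 × 707 mm)

Aspect ratio 707/500 ≈ 1.414 — close to the ISO √2 ≈ 1.414.
In the B-series (B0 = 1000 × 1414 mm): B2 = 500 × 707 mm.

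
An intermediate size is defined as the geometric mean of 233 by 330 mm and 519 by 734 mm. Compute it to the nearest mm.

348 × 492 mm

Short side: √(233 · 519) = √120927 ≈ 347.7 → 348 mm
Long side: √(330 · 734) = √242220 ≈ 492.2 → 492 mm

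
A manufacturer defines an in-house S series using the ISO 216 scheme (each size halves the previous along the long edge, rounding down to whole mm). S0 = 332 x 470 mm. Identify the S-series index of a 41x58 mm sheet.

S0: 332 × 470 mm
S1: 235 × 332 mm
S2: 166 × 235 mm
S3: 117 × 166 mm
S4: 83 × 117 mm
S5: 58 × 83 mm
S6: 41 × 58 mm
S7: 29 × 41 mm
→ matches S6.

S6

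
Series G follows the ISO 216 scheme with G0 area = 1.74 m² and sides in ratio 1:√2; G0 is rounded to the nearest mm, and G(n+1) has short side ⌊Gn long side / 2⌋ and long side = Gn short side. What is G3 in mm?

Let G0's short side be w mm. w · w√2 = 1.74 m² = 1,740,000 mm², so w ≈ 1109.2 mm and w√2 ≈ 1568.7 mm → G0 = 1109 × 1569 mm.
G1: ⌊1569/2⌋ × 1109 = 784 × 1109 mm
G2: ⌊1109/2⌋ × 784 = 554 × 784 mm
G3: ⌊784/2⌋ × 554 = 392 × 554 mm

392 × 554 mm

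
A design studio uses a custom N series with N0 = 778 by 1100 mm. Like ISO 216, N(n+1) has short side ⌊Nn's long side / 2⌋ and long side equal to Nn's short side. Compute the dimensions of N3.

275 × 389 mm

N1: ⌊1100/2⌋ × 778 = 550 × 778 mm
N2: ⌊778/2⌋ × 550 = 389 × 550 mm
N3: ⌊550/2⌋ × 389 = 275 × 389 mm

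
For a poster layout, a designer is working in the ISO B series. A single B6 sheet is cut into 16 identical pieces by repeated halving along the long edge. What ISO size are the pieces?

16 = 2^4, so 4 halving steps.
B6 → B7 → … → B10 after 4 steps.

B10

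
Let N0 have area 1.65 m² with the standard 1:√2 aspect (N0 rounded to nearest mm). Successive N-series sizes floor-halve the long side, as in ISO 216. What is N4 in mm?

Let N0's short side be w mm. w · w√2 = 1.65 m² = 1,650,000 mm², so w ≈ 1080.2 mm and w√2 ≈ 1527.6 mm → N0 = 1080 × 1528 mm.
N1: ⌊1528/2⌋ × 1080 = 764 × 1080 mm
N2: ⌊1080/2⌋ × 764 = 540 × 764 mm
N3: ⌊764/2⌋ × 540 = 382 × 540 mm
N4: ⌊540/2⌋ × 382 = 270 × 382 mm

270 × 382 mm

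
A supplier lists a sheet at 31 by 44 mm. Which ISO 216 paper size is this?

Aspect ratio 44/31 ≈ 1.419 — close to the ISO √2 ≈ 1.414.
In the B-series (B0 = 1000 × 1414 mm): B10 = 31 × 44 mm.

B10 (31 × 44 mm)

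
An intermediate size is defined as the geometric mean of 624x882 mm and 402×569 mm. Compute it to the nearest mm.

Short side: √(624 · 402) = √250848 ≈ 500.8 → 501 mm
Long side: √(882 · 569) = √501858 ≈ 708.4 → 708 mm

501 × 708 mm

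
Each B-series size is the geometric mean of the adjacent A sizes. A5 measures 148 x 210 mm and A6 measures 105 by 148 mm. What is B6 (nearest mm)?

Short side: √(148 · 105) = √15540 ≈ 124.7 → 125 mm
Long side: √(210 · 148) = √31080 ≈ 176.3 → 176 mm

125 × 176 mm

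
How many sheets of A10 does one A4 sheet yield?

64

A4 = 210 × 297 mm; A10 = 26 × 37 mm.
Each halving step doubles the count; 6 steps from A4 to A10.
2^6 = 64.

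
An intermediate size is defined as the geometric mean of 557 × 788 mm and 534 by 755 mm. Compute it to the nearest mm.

Short side: √(557 · 534) = √297438 ≈ 545.4 → 545 mm
Long side: √(788 · 755) = √594940 ≈ 771.3 → 771 mm

545 × 771 mm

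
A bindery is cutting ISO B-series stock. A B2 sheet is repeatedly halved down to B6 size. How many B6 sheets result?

16

Each ISO step halves the sheet: 1 × B2 → 2 × B3 → 4 × B4 → 8 × B5 → …
From B2 to B6 is 4 halving steps: 2^4 = 16.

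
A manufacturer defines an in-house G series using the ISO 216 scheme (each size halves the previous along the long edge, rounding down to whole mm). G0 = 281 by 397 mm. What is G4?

70 × 99 mm

G1 = 198 × 281 mm (from G0 by 1 halving).
G2: ⌊281/2⌋ × 198 = 140 × 198 mm
G3: ⌊198/2⌋ × 140 = 99 × 140 mm
G4: ⌊140/2⌋ × 99 = 70 × 99 mm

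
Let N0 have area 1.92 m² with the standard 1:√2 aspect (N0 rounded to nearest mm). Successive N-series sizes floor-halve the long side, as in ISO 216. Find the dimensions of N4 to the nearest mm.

Let N0's short side be w mm. w · w√2 = 1.92 m² = 1,920,000 mm², so w ≈ 1165.2 mm and w√2 ≈ 1647.8 mm → N0 = 1165 × 1648 mm.
N1: ⌊1648/2⌋ × 1165 = 824 × 1165 mm
N2: ⌊1165/2⌋ × 824 = 582 × 824 mm
N3: ⌊824/2⌋ × 582 = 412 × 582 mm
N4: ⌊582/2⌋ × 412 = 291 × 412 mm

291 × 412 mm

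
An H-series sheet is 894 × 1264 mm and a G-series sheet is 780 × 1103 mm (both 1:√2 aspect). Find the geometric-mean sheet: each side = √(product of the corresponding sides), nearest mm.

835 × 1181 mm

Short side: √(894 · 780) = √697320 ≈ 835.1 → 835 mm
Long side: √(1264 · 1103) = √1394192 ≈ 1180.8 → 1181 mm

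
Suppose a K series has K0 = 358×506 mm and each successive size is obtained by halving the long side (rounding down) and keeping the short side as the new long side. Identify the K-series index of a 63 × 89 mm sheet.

K0: 358 × 506 mm
K1: 253 × 358 mm
K2: 179 × 253 mm
K3: 126 × 179 mm
K4: 89 × 126 mm
K5: 63 × 89 mm
K6: 44 × 63 mm
→ matches K5.

K5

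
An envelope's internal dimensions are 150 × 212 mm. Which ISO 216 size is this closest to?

Aspect ratio 212/150 ≈ 1.413 — close to the ISO √2 ≈ 1.414.
In the A-series (A0 area = 1 m²): A5 = 148 × 210 mm.
Off by 4 mm total — nearest standard size.

A5 (148 × 210 mm)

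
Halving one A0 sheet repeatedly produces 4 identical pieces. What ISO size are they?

A2

4 = 2^2, so 2 halving steps.
A0 → A1 → … → A2 after 2 steps.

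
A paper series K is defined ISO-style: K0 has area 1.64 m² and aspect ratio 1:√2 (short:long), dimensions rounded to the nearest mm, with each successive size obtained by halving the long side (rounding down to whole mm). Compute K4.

269 × 380 mm

Let K0's short side be w mm. w · w√2 = 1.64 m² = 1,640,000 mm², so w ≈ 1076.9 mm and w√2 ≈ 1522.9 mm → K0 = 1077 × 1523 mm.
K1: ⌊1523/2⌋ × 1077 = 761 × 1077 mm
K2: ⌊1077/2⌋ × 761 = 538 × 761 mm
K3: ⌊761/2⌋ × 538 = 380 × 538 mm
K4: ⌊538/2⌋ × 380 = 269 × 380 mm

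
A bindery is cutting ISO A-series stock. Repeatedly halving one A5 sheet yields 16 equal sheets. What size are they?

16 = 2^4, so 4 halving steps.
A5 → A6 → … → A9 after 4 steps.

A9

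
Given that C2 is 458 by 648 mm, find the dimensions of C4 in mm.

C3: ⌊648/2⌋ × 458 = 324 × 458 mm
C4: ⌊458/2⌋ × 324 = 229 × 324 mm

229 × 324 mm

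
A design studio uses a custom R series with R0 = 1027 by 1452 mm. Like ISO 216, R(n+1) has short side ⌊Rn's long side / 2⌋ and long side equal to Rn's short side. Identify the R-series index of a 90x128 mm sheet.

R0: 1027 × 1452 mm
R1: 726 × 1027 mm
R2: 513 × 726 mm
R3: 363 × 513 mm
R4: 256 × 363 mm
R5: 181 × 256 mm
R6: 128 × 181 mm
R7: 90 × 128 mm
R8: 64 × 90 mm
→ matches R7.

R7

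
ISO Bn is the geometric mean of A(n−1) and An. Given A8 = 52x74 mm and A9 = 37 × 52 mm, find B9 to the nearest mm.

Short side: √(52 · 37) = √1924 ≈ 43.9 → 44 mm
Long side: √(74 · 52) = √3848 ≈ 62.0 → 62 mm

44 × 62 mm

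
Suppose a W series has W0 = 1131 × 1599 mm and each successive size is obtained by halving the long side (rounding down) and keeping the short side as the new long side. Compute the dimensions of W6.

W1: ⌊1599/2⌋ × 1131 = 799 × 1131 mm
W2: ⌊1131/2⌋ × 799 = 565 × 799 mm
W3: ⌊799/2⌋ × 565 = 399 × 565 mm
W4: ⌊565/2⌋ × 399 = 282 × 399 mm
W5: ⌊399/2⌋ × 282 = 199 × 282 mm
W6: ⌊282/2⌋ × 199 = 141 × 199 mm

141 × 199 mm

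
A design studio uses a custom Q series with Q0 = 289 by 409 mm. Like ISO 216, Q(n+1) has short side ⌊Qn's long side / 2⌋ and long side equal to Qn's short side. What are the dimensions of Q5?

Q1 = 204 × 289 mm (from Q0 by 1 halving).
Q2: ⌊289/2⌋ × 204 = 144 × 204 mm
Q3: ⌊204/2⌋ × 144 = 102 × 144 mm
Q4: ⌊144/2⌋ × 102 = 72 × 102 mm
Q5: ⌊102/2⌋ × 72 = 51 × 72 mm

51 × 72 mm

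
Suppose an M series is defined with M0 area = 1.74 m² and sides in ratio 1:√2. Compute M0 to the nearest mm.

1109 × 1569 mm

Let the short side be w mm. Then w · w√2 = 1.74 m² = 1,740,000 mm².
w² = 1,740,000/√2, so w ≈ 1109.2 mm; long side = w√2 ≈ 1568.7 mm.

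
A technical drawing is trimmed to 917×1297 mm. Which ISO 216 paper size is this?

C0 (917 × 1297 mm)

Aspect ratio 1297/917 ≈ 1.414 — close to the ISO √2 ≈ 1.414.
In the C-series (envelope sizes, between A and B): C0 = 917 × 1297 mm.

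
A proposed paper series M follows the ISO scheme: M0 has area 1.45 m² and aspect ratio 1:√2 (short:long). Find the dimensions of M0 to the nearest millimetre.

1013 × 1432 mm

Let the short side be w mm. Then w · w√2 = 1.45 m² = 1,450,000 mm².
w² = 1,450,000/√2, so w ≈ 1012.6 mm; long side = w√2 ≈ 1432.0 mm.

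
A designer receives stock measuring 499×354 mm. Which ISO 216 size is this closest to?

Aspect ratio 499/354 ≈ 1.410 — close to the ISO √2 ≈ 1.414.
In the B-series (B0 = 1000 × 1414 mm): B3 = 353 × 500 mm.
Off by 2 mm total — nearest standard size.

B3 (353 × 500 mm)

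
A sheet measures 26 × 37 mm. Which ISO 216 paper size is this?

A10 (26 × 37 mm)

Aspect ratio 37/26 ≈ 1.423 — close to the ISO √2 ≈ 1.414.
In the A-series (A0 area = 1 m²): A10 = 26 × 37 mm.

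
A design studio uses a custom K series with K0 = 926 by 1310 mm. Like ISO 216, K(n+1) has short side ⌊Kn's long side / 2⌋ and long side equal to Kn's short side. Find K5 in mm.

K1: ⌊1310/2⌋ × 926 = 655 × 926 mm
K2: ⌊926/2⌋ × 655 = 463 × 655 mm
K3: ⌊655/2⌋ × 463 = 327 × 463 mm
K4: ⌊463/2⌋ × 327 = 231 × 327 mm
K5: ⌊327/2⌋ × 231 = 163 × 231 mm

163 × 231 mm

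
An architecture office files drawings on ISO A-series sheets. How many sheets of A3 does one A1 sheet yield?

Each ISO step halves the sheet: 1 × A1 → 2 × A2 → 4 × A3
From A1 to A3 is 2 halving steps: 2^2 = 4.

4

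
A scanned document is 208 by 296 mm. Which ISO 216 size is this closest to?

Aspect ratio 296/208 ≈ 1.423 — close to the ISO √2 ≈ 1.414.
In the A-series (A0 area = 1 m²): A4 = 210 × 297 mm.
Off by 3 mm total — nearest standard size.

A4 (210 × 297 mm)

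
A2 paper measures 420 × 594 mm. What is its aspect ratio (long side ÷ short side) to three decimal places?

594 / 420 = 1.414
Matches √2 ≈ 1.414 — the ISO 216 defining ratio.

1.414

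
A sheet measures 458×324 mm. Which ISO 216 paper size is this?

C3 (324 × 458 mm)

Aspect ratio 458/324 ≈ 1.414 — close to the ISO √2 ≈ 1.414.
In the C-series (envelope sizes, between A and B): C3 = 324 × 458 mm.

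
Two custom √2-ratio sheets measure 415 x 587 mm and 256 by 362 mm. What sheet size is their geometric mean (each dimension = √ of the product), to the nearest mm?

326 × 461 mm

Short side: √(415 · 256) = √106240 ≈ 325.9 → 326 mm
Long side: √(587 · 362) = √212494 ≈ 461.0 → 461 mm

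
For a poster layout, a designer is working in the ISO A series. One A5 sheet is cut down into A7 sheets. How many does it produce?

A5 = 148 × 210 mm; A7 = 74 × 105 mm.
Each halving step doubles the count; 2 steps from A5 to A7.
2^2 = 4.

4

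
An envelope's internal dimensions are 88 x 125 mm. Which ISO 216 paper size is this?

B7 (88 × 125 mm)

Aspect ratio 125/88 ≈ 1.420 — close to the ISO √2 ≈ 1.414.
In the B-series (B0 = 1000 × 1414 mm): B7 = 88 × 125 mm.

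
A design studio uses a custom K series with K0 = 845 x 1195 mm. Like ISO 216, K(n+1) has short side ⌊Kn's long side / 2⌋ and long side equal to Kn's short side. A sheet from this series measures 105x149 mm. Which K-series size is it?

K0: 845 × 1195 mm
K1: 597 × 845 mm
K2: 422 × 597 mm
K3: 298 × 422 mm
K4: 211 × 298 mm
K5: 149 × 211 mm
K6: 105 × 149 mm
K7: 74 × 105 mm
→ matches K6.

K6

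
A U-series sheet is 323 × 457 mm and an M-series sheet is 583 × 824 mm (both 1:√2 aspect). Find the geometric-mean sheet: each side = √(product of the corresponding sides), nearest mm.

434 × 614 mm

Short side: √(323 · 583) = √188309 ≈ 433.9 → 434 mm
Long side: √(457 · 824) = √376568 ≈ 613.7 → 614 mm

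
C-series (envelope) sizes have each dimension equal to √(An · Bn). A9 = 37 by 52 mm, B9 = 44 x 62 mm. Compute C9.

Short side: √(37 · 44) = √1628 ≈ 40.3 → 40 mm
Long side: √(52 · 62) = √3224 ≈ 56.8 → 57 mm

40 × 57 mm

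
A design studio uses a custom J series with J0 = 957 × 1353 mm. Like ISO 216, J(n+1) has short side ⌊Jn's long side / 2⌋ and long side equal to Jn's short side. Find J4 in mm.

J1: ⌊1353/2⌋ × 957 = 676 × 957 mm
J2: ⌊957/2⌋ × 676 = 478 × 676 mm
J3: ⌊676/2⌋ × 478 = 338 × 478 mm
J4: ⌊478/2⌋ × 338 = 239 × 338 mm

239 × 338 mm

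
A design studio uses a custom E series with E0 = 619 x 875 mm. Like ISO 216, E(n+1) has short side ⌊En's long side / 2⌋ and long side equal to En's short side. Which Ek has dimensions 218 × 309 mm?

E0: 619 × 875 mm
E1: 437 × 619 mm
E2: 309 × 437 mm
E3: 218 × 309 mm
E4: 154 × 218 mm
→ matches E3.

E3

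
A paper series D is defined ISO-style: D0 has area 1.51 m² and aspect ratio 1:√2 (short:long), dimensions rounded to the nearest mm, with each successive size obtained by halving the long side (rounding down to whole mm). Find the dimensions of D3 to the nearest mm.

365 × 516 mm

Let D0's short side be w mm. w · w√2 = 1.51 m² = 1,510,000 mm², so w ≈ 1033.3 mm and w√2 ≈ 1461.3 mm → D0 = 1033 × 1461 mm.
D1: ⌊1461/2⌋ × 1033 = 730 × 1033 mm
D2: ⌊1033/2⌋ × 730 = 516 × 730 mm
D3: ⌊730/2⌋ × 516 = 365 × 516 mm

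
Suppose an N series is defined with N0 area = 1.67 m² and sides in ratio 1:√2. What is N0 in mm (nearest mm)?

1087 × 1537 mm

Let the short side be w mm. Then w · w√2 = 1.67 m² = 1,670,000 mm².
w² = 1,670,000/√2, so w ≈ 1086.7 mm; long side = w√2 ≈ 1536.8 mm.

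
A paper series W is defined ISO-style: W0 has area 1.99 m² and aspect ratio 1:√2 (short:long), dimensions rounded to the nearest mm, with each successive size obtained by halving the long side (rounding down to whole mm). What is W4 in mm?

296 × 419 mm

Let W0's short side be w mm. w · w√2 = 1.99 m² = 1,990,000 mm², so w ≈ 1186.2 mm and w√2 ≈ 1677.6 mm → W0 = 1186 × 1678 mm.
W1: ⌊1678/2⌋ × 1186 = 839 × 1186 mm
W2: ⌊1186/2⌋ × 839 = 593 × 839 mm
W3: ⌊839/2⌋ × 593 = 419 × 593 mm
W4: ⌊593/2⌋ × 419 = 296 × 419 mm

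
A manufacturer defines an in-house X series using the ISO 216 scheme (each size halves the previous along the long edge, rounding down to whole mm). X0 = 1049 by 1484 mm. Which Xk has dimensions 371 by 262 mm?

X0: 1049 × 1484 mm
X1: 742 × 1049 mm
X2: 524 × 742 mm
X3: 371 × 524 mm
X4: 262 × 371 mm
X5: 185 × 262 mm
→ matches X4.

X4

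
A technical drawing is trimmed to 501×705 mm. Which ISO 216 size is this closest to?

Aspect ratio 705/501 ≈ 1.407 — close to the ISO √2 ≈ 1.414.
In the B-series (B0 = 1000 × 1414 mm): B2 = 500 × 707 mm.
Off by 3 mm total — nearest standard size.

B2 (500 × 707 mm)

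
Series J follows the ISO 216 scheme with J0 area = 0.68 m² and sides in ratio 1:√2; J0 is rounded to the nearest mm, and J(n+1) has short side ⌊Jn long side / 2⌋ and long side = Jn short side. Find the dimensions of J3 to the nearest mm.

Let J0's short side be w mm. w · w√2 = 0.68 m² = 680,000 mm², so w ≈ 693.4 mm and w√2 ≈ 980.6 mm → J0 = 693 × 981 mm.
J1: ⌊981/2⌋ × 693 = 490 × 693 mm
J2: ⌊693/2⌋ × 490 = 346 × 490 mm
J3: ⌊490/2⌋ × 346 = 245 × 346 mm

245 × 346 mm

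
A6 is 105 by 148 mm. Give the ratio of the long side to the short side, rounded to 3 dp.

1.410

148 / 105 = 1.410
ISO 216 targets √2 ≈ 1.414; the -0.005 deviation is from mm rounding.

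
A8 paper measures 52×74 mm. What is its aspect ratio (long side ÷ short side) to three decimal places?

1.423

74 / 52 = 1.423
ISO 216 targets √2 ≈ 1.414; the +0.009 deviation is from mm rounding.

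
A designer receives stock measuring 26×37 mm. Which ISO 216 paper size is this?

A10 (26 × 37 mm)

Aspect ratio 37/26 ≈ 1.423 — close to the ISO √2 ≈ 1.414.
In the A-series (A0 area = 1 m²): A10 = 26 × 37 mm.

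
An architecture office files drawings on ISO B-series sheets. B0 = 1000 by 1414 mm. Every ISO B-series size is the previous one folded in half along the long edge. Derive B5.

176 × 250 mm

B1: ⌊1414/2⌋ × 1000 = 707 × 1000 mm
B2: ⌊1000/2⌋ × 707 = 500 × 707 mm
B3: ⌊707/2⌋ × 500 = 353 × 500 mm
B4: ⌊500/2⌋ × 353 = 250 × 353 mm
B5: ⌊353/2⌋ × 250 = 176 × 250 mm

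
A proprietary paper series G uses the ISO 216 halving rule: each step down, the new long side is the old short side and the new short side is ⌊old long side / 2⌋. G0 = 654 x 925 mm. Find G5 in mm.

115 × 163 mm

G1 = 462 × 654 mm (from G0 by 1 halving).
G2: ⌊654/2⌋ × 462 = 327 × 462 mm
G3: ⌊462/2⌋ × 327 = 231 × 327 mm
G4: ⌊327/2⌋ × 231 = 163 × 231 mm
G5: ⌊231/2⌋ × 163 = 115 × 163 mm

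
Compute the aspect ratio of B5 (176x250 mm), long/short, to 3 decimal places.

1.420

250 / 176 = 1.420
ISO 216 targets √2 ≈ 1.414; the +0.006 deviation is from mm rounding.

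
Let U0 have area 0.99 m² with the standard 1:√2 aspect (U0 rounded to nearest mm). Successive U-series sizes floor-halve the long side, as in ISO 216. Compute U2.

418 × 591 mm

Let U0's short side be w mm. w · w√2 = 0.99 m² = 990,000 mm², so w ≈ 836.7 mm and w√2 ≈ 1183.2 mm → U0 = 837 × 1183 mm.
U1: ⌊1183/2⌋ × 837 = 591 × 837 mm
U2: ⌊837/2⌋ × 591 = 418 × 591 mm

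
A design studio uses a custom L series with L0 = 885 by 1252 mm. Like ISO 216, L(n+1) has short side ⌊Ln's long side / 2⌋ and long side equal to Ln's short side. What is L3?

313 × 442 mm

L1: ⌊1252/2⌋ × 885 = 626 × 885 mm
L2: ⌊885/2⌋ × 626 = 442 × 626 mm
L3: ⌊626/2⌋ × 442 = 313 × 442 mm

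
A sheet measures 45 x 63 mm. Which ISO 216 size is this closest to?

B9 (44 × 62 mm)

Aspect ratio 63/45 ≈ 1.400 — close to the ISO √2 ≈ 1.414.
In the B-series (B0 = 1000 × 1414 mm): B9 = 44 × 62 mm.
Off by 2 mm total — nearest standard size.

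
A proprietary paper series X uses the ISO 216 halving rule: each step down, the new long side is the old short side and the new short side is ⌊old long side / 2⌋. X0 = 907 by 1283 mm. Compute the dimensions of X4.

X1: ⌊1283/2⌋ × 907 = 641 × 907 mm
X2: ⌊907/2⌋ × 641 = 453 × 641 mm
X3: ⌊641/2⌋ × 453 = 320 × 453 mm
X4: ⌊453/2⌋ × 320 = 226 × 320 mm

226 × 320 mm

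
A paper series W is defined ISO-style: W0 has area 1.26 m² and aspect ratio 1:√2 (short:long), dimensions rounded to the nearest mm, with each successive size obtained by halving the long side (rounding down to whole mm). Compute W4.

236 × 333 mm

Let W0's short side be w mm. w · w√2 = 1.26 m² = 1,260,000 mm², so w ≈ 943.9 mm and w√2 ≈ 1334.9 mm → W0 = 944 × 1335 mm.
W1: ⌊1335/2⌋ × 944 = 667 × 944 mm
W2: ⌊944/2⌋ × 667 = 472 × 667 mm
W3: ⌊667/2⌋ × 472 = 333 × 472 mm
W4: ⌊472/2⌋ × 333 = 236 × 333 mm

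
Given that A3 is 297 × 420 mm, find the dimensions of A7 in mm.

A4: ⌊420/2⌋ × 297 = 210 × 297 mm
A5: ⌊297/2⌋ × 210 = 148 × 210 mm
A6: ⌊210/2⌋ × 148 = 105 × 148 mm
A7: ⌊148/2⌋ × 105 = 74 × 105 mm

74 × 105 mm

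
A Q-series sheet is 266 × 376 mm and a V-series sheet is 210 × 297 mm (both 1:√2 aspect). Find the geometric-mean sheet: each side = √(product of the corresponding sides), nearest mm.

236 × 334 mm

Short side: √(266 · 210) = √55860 ≈ 236.3 → 236 mm
Long side: √(376 · 297) = √111672 ≈ 334.2 → 334 mm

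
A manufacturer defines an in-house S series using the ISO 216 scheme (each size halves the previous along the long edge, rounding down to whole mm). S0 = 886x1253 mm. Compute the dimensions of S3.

313 × 443 mm

S1 = 626 × 886 mm (from S0 by 1 halving).
S2: ⌊886/2⌋ × 626 = 443 × 626 mm
S3: ⌊626/2⌋ × 443 = 313 × 443 mm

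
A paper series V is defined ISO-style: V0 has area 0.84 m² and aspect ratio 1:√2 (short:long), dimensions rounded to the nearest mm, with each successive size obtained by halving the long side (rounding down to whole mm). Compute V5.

Let V0's short side be w mm. w · w√2 = 0.84 m² = 840,000 mm², so w ≈ 770.7 mm and w√2 ≈ 1089.9 mm → V0 = 771 × 1090 mm.
V1: ⌊1090/2⌋ × 771 = 545 × 771 mm
V2: ⌊771/2⌋ × 545 = 385 × 545 mm
V3: ⌊545/2⌋ × 385 = 272 × 385 mm
V4: ⌊385/2⌋ × 272 = 192 × 272 mm
V5: ⌊272/2⌋ × 192 = 136 × 192 mm

136 × 192 mm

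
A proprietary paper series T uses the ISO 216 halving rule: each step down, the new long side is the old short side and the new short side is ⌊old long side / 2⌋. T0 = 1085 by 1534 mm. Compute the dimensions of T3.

383 × 542 mm

T1: ⌊1534/2⌋ × 1085 = 767 × 1085 mm
T2: ⌊1085/2⌋ × 767 = 542 × 767 mm
T3: ⌊767/2⌋ × 542 = 383 × 542 mm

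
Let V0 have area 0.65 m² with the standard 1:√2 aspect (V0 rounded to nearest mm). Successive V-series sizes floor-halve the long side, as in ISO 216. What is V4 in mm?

Let V0's short side be w mm. w · w√2 = 0.65 m² = 650,000 mm², so w ≈ 678.0 mm and w√2 ≈ 958.8 mm → V0 = 678 × 959 mm.
V1: ⌊959/2⌋ × 678 = 479 × 678 mm
V2: ⌊678/2⌋ × 479 = 339 × 479 mm
V3: ⌊479/2⌋ × 339 = 239 × 339 mm
V4: ⌊339/2⌋ × 239 = 169 × 239 mm

169 × 239 mm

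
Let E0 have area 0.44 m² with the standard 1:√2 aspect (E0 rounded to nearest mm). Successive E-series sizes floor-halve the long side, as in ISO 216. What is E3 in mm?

197 × 279 mm

Let E0's short side be w mm. w · w√2 = 0.44 m² = 440,000 mm², so w ≈ 557.8 mm and w√2 ≈ 788.8 mm → E0 = 558 × 789 mm.
E1: ⌊789/2⌋ × 558 = 394 × 558 mm
E2: ⌊558/2⌋ × 394 = 279 × 394 mm
E3: ⌊394/2⌋ × 279 = 197 × 279 mm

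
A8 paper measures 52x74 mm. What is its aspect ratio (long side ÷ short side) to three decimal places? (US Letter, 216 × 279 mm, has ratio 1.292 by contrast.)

1.423

74 / 52 = 1.423
ISO 216 targets √2 ≈ 1.414; the +0.009 deviation is from mm rounding.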